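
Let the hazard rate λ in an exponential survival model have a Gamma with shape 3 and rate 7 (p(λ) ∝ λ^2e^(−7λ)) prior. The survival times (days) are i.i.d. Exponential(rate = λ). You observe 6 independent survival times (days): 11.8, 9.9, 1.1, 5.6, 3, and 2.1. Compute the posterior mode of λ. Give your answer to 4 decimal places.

λ̂_MAP = 0.1975

The Exponential(rate=λ) likelihood is ∝ λ^n e^(−λΣtᵢ). Here n = 6 and Σtᵢ = 11.8 + 9.9 + 1.1 + 5.6 + 3 + 2.1 = 33.5.
Posterior ∝ λ^2e^(−7λ) · λ^6e^(−33.5λ) = λ^8e^(−40.5λ), i.e. Gamma(9, 40.5).
Mode = (a−1)/b = 8/40.5 ≈ 0.1975.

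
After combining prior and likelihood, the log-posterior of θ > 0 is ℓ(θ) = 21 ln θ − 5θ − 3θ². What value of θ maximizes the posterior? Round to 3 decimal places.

ℓ'(θ) = 21/θ − 5 − 6θ. Setting this to zero and multiplying by θ: 6θ² + 5θ − 21 = 0.
θ = (−5 + √(5² + 4·6·21)) / (2·6) = (−5 + √529) / 12 = (−5 + 23)/12 = 3/2.
ℓ''(θ) = −21/θ² − 6 < 0, confirming a maximum.

θ̂_MAP = 1.500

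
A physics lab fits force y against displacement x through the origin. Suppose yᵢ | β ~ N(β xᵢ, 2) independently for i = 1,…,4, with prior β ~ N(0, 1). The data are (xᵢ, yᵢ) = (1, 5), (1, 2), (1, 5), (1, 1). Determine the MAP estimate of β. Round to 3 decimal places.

β̂_MAP = 2.167

log p(β | y) = −Σ(yᵢ − βxᵢ)²/(2·2) − β²/(2·1) + const.
Setting the derivative to zero: Σxᵢ(yᵢ − βxᵢ)/2 − β/1 = 0, so β = Σxᵢyᵢ / (Σxᵢ² + σ²/τ²).
Σxᵢyᵢ = 1·5 + 1·2 + 1·5 + 1·1 = 13; Σxᵢ² = 4; σ²/τ² = 2.
β̂_MAP = 13 / (4 + 2) = 13/6 ≈ 2.167.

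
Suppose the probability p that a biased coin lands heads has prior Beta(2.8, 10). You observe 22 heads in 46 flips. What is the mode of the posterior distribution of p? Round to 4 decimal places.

p̂_MAP = 0.4190

Prior: Beta(2.8, 10).
Data: 22 successes in 46 trials. The binomial likelihood contributes p^22(1−p)^24, so the posterior is Beta(2.8+22, 10+24) = Beta(24.8, 34).
For Beta(a, b) with a, b > 1 the mode is (a−1)/(a+b−2) = 23.8/56.8 ≈ 0.4190.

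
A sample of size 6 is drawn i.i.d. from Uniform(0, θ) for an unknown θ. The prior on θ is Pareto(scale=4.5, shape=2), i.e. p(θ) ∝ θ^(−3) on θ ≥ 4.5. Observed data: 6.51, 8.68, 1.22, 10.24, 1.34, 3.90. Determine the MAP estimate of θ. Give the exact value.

θ̂_MAP = 10.24

The Uniform(0, θ) likelihood is θ^(−n) for θ ≥ max(xᵢ), zero otherwise. Here max(xᵢ) = 10.24.
Posterior ∝ θ^(−3) · θ^(−6) = θ^(−9) on θ ≥ max(4.5, 10.24) = 10.24.
This density is strictly decreasing in θ, so the posterior mode lies at the lower boundary of the support.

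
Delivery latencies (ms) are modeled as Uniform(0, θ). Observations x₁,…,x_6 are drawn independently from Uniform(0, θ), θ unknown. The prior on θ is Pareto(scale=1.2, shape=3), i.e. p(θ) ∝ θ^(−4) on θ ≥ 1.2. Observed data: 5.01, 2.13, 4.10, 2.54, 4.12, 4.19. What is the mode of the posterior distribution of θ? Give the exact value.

The Uniform(0, θ) likelihood is θ^(−n) for θ ≥ max(xᵢ), zero otherwise. Here max(xᵢ) = 5.01.
Posterior ∝ θ^(−4) · θ^(−6) = θ^(−10) on θ ≥ max(1.2, 5.01) = 5.01.
This density is strictly decreasing in θ, so the posterior mode lies at the lower boundary of the support.

θ̂_MAP = 5.01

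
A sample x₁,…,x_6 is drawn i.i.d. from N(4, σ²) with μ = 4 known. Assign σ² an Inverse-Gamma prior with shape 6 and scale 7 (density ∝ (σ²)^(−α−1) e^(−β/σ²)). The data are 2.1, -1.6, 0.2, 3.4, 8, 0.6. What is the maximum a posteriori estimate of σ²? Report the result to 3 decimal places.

Sum of squared deviations about the known mean: SS = (2.1−4)² + (-1.6−4)² + (0.2−4)² + (3.4−4)² + (8−4)² + (0.6−4)² = 77.33.
The Normal likelihood contributes (σ²)^(−n/2) exp(−SS/(2σ²)), so the posterior is Inverse-Gamma(α + n/2, β + SS/2) = Inverse-Gamma(9, 45.665).
The mode of Inverse-Gamma(a, b) is b/(a+1) = 45.665/10 ≈ 4.567.

σ̂²_MAP = 4.567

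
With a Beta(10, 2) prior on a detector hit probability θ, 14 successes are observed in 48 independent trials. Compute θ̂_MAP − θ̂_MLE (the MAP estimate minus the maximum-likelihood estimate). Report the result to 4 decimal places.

MAP − MLE = 0.1049

Posterior is Beta(24, 36); MAP = (24−1)/(60−2) = 23/58 ≈ 0.39655.
MLE ignores the prior: θ̂_MLE = k/n = 14/48 ≈ 0.29167.
Difference = 23/58 − 14/48 = 73/696 ≈ 0.1049.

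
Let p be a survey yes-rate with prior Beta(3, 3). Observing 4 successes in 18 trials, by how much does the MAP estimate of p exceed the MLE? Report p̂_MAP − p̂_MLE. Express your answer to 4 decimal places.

MAP − MLE = 0.0505

Posterior is Beta(7, 17); MAP = (7−1)/(24−2) = 6/22 ≈ 0.27273.
MLE ignores the prior: p̂_MLE = k/n = 4/18 ≈ 0.22222.
Difference = 6/22 − 4/18 = 5/99 ≈ 0.0505.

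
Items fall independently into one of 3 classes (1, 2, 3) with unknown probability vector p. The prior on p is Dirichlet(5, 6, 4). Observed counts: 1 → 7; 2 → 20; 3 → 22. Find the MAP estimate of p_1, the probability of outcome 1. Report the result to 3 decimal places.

MAP estimate: 0.180

The posterior is Dirichlet(αᵢ + nᵢ) = Dirichlet(12, 26, 26).
For a Dirichlet(a₁,…,a_K) with all aᵢ > 1, the mode has j-th component (aⱼ − 1)/(Σaᵢ − K).
Here Σaᵢ = 64 and K = 3, so p_1 = (12 − 1)/(64 − 3) = 11/61 ≈ 0.180.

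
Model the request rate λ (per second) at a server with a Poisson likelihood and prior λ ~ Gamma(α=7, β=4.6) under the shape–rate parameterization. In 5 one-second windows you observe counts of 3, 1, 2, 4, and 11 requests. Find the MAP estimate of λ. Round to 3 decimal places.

λ̂_MAP = 2.813

Σxᵢ = 3+1+2+4+11 = 21, with n = 5.
Posterior ∝ λ^6e^(−4.6λ) · λ^21e^(−5λ) = λ^27e^(−9.6λ), i.e. Gamma(shape=28, rate=9.6).
The mode of a Gamma(a, b) with a ≥ 1 (shape–rate) is (a−1)/b = 27/9.6 ≈ 2.813.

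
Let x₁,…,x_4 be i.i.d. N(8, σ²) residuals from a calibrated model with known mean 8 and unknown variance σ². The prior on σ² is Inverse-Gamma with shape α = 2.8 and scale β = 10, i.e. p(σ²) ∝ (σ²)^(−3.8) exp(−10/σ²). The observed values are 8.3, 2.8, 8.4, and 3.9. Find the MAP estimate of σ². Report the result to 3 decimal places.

Sum of squared deviations about the known mean: SS = (8.3−8)² + (2.8−8)² + (8.4−8)² + (3.9−8)² = 44.1.
The Normal likelihood contributes (σ²)^(−n/2) exp(−SS/(2σ²)), so the posterior is Inverse-Gamma(α + n/2, β + SS/2) = Inverse-Gamma(4.8, 32.05).
The mode of Inverse-Gamma(a, b) is b/(a+1) = 32.05/5.8 ≈ 5.526.

σ̂²_MAP = 5.526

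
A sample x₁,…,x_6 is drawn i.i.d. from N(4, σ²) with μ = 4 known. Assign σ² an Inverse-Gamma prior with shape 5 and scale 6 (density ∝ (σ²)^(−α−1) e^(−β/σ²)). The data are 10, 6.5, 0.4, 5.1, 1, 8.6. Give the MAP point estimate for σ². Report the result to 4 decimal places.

σ̂²_MAP = 5.4767

Sum of squared deviations about the known mean: SS = (10−4)² + (6.5−4)² + (0.4−4)² + (5.1−4)² + (1−4)² + (8.6−4)² = 86.58.
The Normal likelihood contributes (σ²)^(−n/2) exp(−SS/(2σ²)), so the posterior is Inverse-Gamma(α + n/2, β + SS/2) = Inverse-Gamma(8, 49.29).
The mode of Inverse-Gamma(a, b) is b/(a+1) = 49.29/9 ≈ 5.4767.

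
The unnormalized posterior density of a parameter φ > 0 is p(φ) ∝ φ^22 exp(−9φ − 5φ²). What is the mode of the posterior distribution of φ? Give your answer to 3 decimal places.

φ̂_MAP = 1.100

ℓ'(φ) = 22/φ − 9 − 10φ. Setting this to zero and multiplying by φ: 10φ² + 9φ − 22 = 0.
φ = (−9 + √(9² + 4·10·22)) / (2·10) = (−9 + √961) / 20 = (−9 + 31)/20 = 11/10.
ℓ''(φ) = −22/φ² − 10 < 0, confirming a maximum.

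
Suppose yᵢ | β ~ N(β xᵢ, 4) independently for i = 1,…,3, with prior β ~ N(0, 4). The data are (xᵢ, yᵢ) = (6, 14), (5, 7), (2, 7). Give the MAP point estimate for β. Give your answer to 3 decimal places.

log p(β | y) = −Σ(yᵢ − βxᵢ)²/(2·4) − β²/(2·4) + const.
Setting the derivative to zero: Σxᵢ(yᵢ − βxᵢ)/4 − β/4 = 0, so β = Σxᵢyᵢ / (Σxᵢ² + σ²/τ²).
Σxᵢyᵢ = 6·14 + 5·7 + 2·7 = 133; Σxᵢ² = 65; σ²/τ² = 1.
β̂_MAP = 133 / (65 + 1) = 133/66 ≈ 2.015.

β̂_MAP = 2.015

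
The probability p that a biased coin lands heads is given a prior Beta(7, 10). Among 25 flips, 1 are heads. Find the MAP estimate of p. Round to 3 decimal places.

p̂_MAP = 0.175

Prior: Beta(7, 10).
Data: 1 success in 25 trials. The binomial likelihood contributes p(1−p)^24, so the posterior is Beta(7+1, 10+24) = Beta(8, 34).
For Beta(a, b) with a, b > 1 the mode is (a−1)/(a+b−2) = 7/40 ≈ 0.175.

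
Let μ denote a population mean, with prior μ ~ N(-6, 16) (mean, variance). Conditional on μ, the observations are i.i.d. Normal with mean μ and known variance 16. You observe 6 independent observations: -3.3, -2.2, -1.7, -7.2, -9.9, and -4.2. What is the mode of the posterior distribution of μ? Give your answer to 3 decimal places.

μ̂_MAP = -4.929

n = 6; x̄ = ((-3.3) + (-2.2) + (-1.7) + (-7.2) + (-9.9) + (-4.2))/6 = -28.5/6 = -4.75.
For a Normal prior and Normal likelihood with known variance, the posterior is Normal; its mode equals its mean, the precision-weighted average.
Prior precision 1/σ₀² = 1/16 = 0.0625; data precision n/σ² = 6/16 = 0.375.
μ̂ = (0.0625·(-6) + 0.375·(-4.75)) / (0.0625 + 0.375) = (-2.15625)/0.4375 = -69/14 ≈ -4.929.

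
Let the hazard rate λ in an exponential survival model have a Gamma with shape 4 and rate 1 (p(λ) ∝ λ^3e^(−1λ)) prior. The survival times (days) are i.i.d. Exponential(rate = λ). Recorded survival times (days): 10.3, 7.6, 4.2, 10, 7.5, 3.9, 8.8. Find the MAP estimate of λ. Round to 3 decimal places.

λ̂_MAP = 0.188

The Exponential(rate=λ) likelihood is ∝ λ^n e^(−λΣtᵢ). Here n = 7 and Σtᵢ = 10.3 + 7.6 + 4.2 + 10 + 7.5 + 3.9 + 8.8 = 52.3.
Posterior ∝ λ^3e^(−1λ) · λ^7e^(−52.3λ) = λ^10e^(−53.3λ), i.e. Gamma(11, 53.3).
Mode = (a−1)/b = 10/53.3 ≈ 0.188.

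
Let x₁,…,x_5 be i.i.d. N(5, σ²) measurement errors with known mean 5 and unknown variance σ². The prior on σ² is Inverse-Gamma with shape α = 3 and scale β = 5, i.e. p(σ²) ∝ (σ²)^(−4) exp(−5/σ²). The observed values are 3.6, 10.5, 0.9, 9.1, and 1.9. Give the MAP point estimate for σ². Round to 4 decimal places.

Sum of squared deviations about the known mean: SS = (3.6−5)² + (10.5−5)² + (0.9−5)² + (9.1−5)² + (1.9−5)² = 75.44.
The Normal likelihood contributes (σ²)^(−n/2) exp(−SS/(2σ²)), so the posterior is Inverse-Gamma(α + n/2, β + SS/2) = Inverse-Gamma(5.5, 42.72).
The mode of Inverse-Gamma(a, b) is b/(a+1) = 42.72/6.5 ≈ 6.5723.

σ̂²_MAP = 6.5723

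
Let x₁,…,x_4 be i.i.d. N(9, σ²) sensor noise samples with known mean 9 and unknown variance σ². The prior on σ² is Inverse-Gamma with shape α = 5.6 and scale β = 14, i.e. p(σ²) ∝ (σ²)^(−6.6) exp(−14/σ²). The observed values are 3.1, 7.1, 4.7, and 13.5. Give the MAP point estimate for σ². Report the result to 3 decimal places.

Sum of squared deviations about the known mean: SS = (3.1−9)² + (7.1−9)² + (4.7−9)² + (13.5−9)² = 77.16.
The Normal likelihood contributes (σ²)^(−n/2) exp(−SS/(2σ²)), so the posterior is Inverse-Gamma(α + n/2, β + SS/2) = Inverse-Gamma(7.6, 52.58).
The mode of Inverse-Gamma(a, b) is b/(a+1) = 52.58/8.6 ≈ 6.114.

σ̂²_MAP = 6.114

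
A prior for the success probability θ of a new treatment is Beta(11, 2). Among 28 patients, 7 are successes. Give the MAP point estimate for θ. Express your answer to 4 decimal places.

θ̂_MAP = 0.4359

Prior: Beta(11, 2).
Data: 7 successes in 28 trials. The binomial likelihood contributes θ^7(1−θ)^21, so the posterior is Beta(11+7, 2+21) = Beta(18, 23).
For Beta(a, b) with a, b > 1 the mode is (a−1)/(a+b−2) = 17/39 ≈ 0.4359.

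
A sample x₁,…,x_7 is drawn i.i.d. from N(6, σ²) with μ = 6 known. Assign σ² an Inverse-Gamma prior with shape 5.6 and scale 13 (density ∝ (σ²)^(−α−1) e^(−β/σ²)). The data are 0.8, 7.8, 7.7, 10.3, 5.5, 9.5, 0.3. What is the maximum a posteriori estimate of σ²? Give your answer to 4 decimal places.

Sum of squared deviations about the known mean: SS = (0.8−6)² + (7.8−6)² + (7.7−6)² + (10.3−6)² + (5.5−6)² + (9.5−6)² + (0.3−6)² = 96.65.
The Normal likelihood contributes (σ²)^(−n/2) exp(−SS/(2σ²)), so the posterior is Inverse-Gamma(α + n/2, β + SS/2) = Inverse-Gamma(9.1, 61.325).
The mode of Inverse-Gamma(a, b) is b/(a+1) = 61.325/10.1 ≈ 6.0718.

σ̂²_MAP = 6.0718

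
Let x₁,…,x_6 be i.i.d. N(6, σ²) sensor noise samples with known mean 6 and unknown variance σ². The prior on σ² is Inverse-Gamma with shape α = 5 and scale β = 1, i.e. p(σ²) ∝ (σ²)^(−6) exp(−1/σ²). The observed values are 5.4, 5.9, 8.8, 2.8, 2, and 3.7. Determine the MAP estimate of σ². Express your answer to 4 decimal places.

Sum of squared deviations about the known mean: SS = (5.4−6)² + (5.9−6)² + (8.8−6)² + (2.8−6)² + (2−6)² + (3.7−6)² = 39.74.
The Normal likelihood contributes (σ²)^(−n/2) exp(−SS/(2σ²)), so the posterior is Inverse-Gamma(α + n/2, β + SS/2) = Inverse-Gamma(8, 20.87).
The mode of Inverse-Gamma(a, b) is b/(a+1) = 20.87/9 ≈ 2.3189.

σ̂²_MAP = 2.3189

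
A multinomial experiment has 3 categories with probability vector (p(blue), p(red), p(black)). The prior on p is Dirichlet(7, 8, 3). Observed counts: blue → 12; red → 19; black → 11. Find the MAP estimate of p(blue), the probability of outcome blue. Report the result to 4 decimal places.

The posterior is Dirichlet(αᵢ + nᵢ) = Dirichlet(19, 27, 14).
For a Dirichlet(a₁,…,a_K) with all aᵢ > 1, the mode has j-th component (aⱼ − 1)/(Σaᵢ − K).
Here Σaᵢ = 60 and K = 3, so p(blue) = (19 − 1)/(60 − 3) = 18/57 ≈ 0.3158.

MAP estimate of p(blue) = 0.3158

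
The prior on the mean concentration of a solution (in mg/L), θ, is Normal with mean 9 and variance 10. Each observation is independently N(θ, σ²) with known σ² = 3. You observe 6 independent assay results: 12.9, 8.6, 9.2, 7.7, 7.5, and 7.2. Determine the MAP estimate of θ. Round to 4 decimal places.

θ̂_MAP = 8.8571

n = 6; x̄ = (12.9 + 8.6 + 9.2 + 7.7 + 7.5 + 7.2)/6 = 53.1/6 = 8.85.
For a Normal prior and Normal likelihood with known variance, the posterior is Normal; its mode equals its mean, the precision-weighted average.
Prior precision 1/σ₀² = 1/10 = 0.1; data precision n/σ² = 6/3 = 2.
θ̂ = (0.1·9 + 2·8.85) / (0.1 + 2) = 18.6/2.1 = 62/7 ≈ 8.8571.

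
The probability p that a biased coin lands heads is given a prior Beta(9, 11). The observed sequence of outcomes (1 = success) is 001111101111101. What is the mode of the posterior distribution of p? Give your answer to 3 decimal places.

p̂_MAP = 0.576

Prior: Beta(9, 11).
Data: 11 successes in 15 trials (from the sequence). The binomial likelihood contributes p^11(1−p)^4, so the posterior is Beta(9+11, 11+4) = Beta(20, 15).
For Beta(a, b) with a, b > 1 the mode is (a−1)/(a+b−2) = 19/33 ≈ 0.576.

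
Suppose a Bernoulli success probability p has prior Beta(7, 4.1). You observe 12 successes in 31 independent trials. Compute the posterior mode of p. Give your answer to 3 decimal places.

p̂_MAP = 0.449

Prior: Beta(7, 4.1).
Data: 12 successes in 31 trials. The binomial likelihood contributes p^12(1−p)^19, so the posterior is Beta(7+12, 4.1+19) = Beta(19, 23.1).
For Beta(a, b) with a, b > 1 the mode is (a−1)/(a+b−2) = 18/40.1 ≈ 0.449.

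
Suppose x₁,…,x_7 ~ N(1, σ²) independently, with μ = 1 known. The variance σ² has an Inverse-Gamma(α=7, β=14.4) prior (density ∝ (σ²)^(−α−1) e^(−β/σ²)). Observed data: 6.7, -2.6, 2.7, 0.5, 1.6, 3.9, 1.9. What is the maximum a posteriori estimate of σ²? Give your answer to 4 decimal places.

Sum of squared deviations about the known mean: SS = (6.7−1)² + (-2.6−1)² + (2.7−1)² + (0.5−1)² + (1.6−1)² + (3.9−1)² + (1.9−1)² = 58.17.
The Normal likelihood contributes (σ²)^(−n/2) exp(−SS/(2σ²)), so the posterior is Inverse-Gamma(α + n/2, β + SS/2) = Inverse-Gamma(10.5, 43.485).
The mode of Inverse-Gamma(a, b) is b/(a+1) = 43.485/11.5 ≈ 3.7813.

σ̂²_MAP = 3.7813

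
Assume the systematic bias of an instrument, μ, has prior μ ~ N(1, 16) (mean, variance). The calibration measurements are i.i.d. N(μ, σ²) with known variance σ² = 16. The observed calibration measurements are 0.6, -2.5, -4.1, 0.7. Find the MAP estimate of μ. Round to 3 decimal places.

μ̂_MAP = -0.860

n = 4; x̄ = (0.6 + (-2.5) + (-4.1) + 0.7)/4 = -5.3/4 = -1.325.
For a Normal prior and Normal likelihood with known variance, the posterior is Normal; its mode equals its mean, the precision-weighted average.
Prior precision 1/σ₀² = 1/16 = 0.0625; data precision n/σ² = 4/16 = 0.25.
μ̂ = (0.0625·1 + 0.25·(-1.325)) / (0.0625 + 0.25) = (-0.26875)/0.3125 = -0.860.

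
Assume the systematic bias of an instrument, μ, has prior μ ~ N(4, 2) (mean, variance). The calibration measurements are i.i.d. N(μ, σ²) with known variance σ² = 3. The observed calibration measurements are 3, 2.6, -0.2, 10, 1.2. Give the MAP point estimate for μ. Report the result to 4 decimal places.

μ̂_MAP = 3.4769

n = 5; x̄ = (3 + 2.6 + (-0.2) + 10 + 1.2)/5 = 16.6/5 = 3.32.
For a Normal prior and Normal likelihood with known variance, the posterior is Normal; its mode equals its mean, the precision-weighted average.
Prior precision 1/σ₀² = 1/2 = 0.5; data precision n/σ² = 5/3.
μ̂ = (0.5·4 + (5/3)·3.32) / (0.5 + 5/3) = (113/15)/(13/6) = 226/65 ≈ 3.4769.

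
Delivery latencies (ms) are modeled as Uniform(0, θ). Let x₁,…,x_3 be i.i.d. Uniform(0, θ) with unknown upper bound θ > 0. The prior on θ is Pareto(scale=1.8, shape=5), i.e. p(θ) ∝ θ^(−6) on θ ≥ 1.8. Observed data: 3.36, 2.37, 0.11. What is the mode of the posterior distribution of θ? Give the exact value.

The Uniform(0, θ) likelihood is θ^(−n) for θ ≥ max(xᵢ), zero otherwise. Here max(xᵢ) = 3.36.
Posterior ∝ θ^(−6) · θ^(−3) = θ^(−9) on θ ≥ max(1.8, 3.36) = 3.36.
This density is strictly decreasing in θ, so the posterior mode lies at the lower boundary of the support.

θ̂_MAP = 3.36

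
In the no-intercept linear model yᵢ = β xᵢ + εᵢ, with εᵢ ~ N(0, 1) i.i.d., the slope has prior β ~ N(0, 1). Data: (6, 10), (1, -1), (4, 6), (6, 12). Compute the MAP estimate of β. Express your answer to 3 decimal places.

β̂_MAP = 1.722

log p(β | y) = −Σ(yᵢ − βxᵢ)²/(2·1) − β²/(2·1) + const.
Setting the derivative to zero: Σxᵢ(yᵢ − βxᵢ)/1 − β/1 = 0, so β = Σxᵢyᵢ / (Σxᵢ² + σ²/τ²).
Σxᵢyᵢ = 6·10 + 1·(-1) + 4·6 + 6·12 = 155; Σxᵢ² = 89; σ²/τ² = 1.
β̂_MAP = 155 / (89 + 1) = 155/90 ≈ 1.722.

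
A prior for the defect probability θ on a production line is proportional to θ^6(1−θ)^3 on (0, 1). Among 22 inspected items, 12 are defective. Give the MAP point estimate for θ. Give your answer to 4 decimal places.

θ̂_MAP = 0.5806

The prior density ∝ θ^6(1−θ)^3 is the kernel of Beta(7, 4).
Data: 12 successes in 22 trials. The binomial likelihood contributes θ^12(1−θ)^10, so the posterior is Beta(7+12, 4+10) = Beta(19, 14).
For Beta(a, b) with a, b > 1 the mode is (a−1)/(a+b−2) = 18/31 ≈ 0.5806.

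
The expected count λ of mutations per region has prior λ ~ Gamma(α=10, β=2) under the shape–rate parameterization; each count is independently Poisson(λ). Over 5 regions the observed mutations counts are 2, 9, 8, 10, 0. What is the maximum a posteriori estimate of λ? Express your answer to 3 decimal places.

Σxᵢ = 2+9+8+10+0 = 29, with n = 5.
Posterior ∝ λ^9e^(−2λ) · λ^29e^(−5λ) = λ^38e^(−7λ), i.e. Gamma(shape=39, rate=7).
The mode of a Gamma(a, b) with a ≥ 1 (shape–rate) is (a−1)/b = 38/7 ≈ 5.429.

λ̂_MAP = 5.429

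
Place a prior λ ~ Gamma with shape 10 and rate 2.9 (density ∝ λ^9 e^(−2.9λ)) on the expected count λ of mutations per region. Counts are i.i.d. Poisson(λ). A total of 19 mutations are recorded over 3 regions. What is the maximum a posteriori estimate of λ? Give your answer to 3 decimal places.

Σxᵢ = 19, n = 3.
Posterior ∝ λ^9e^(−2.9λ) · λ^19e^(−3λ) = λ^28e^(−5.9λ), i.e. Gamma(shape=29, rate=5.9).
The mode of a Gamma(a, b) with a ≥ 1 (shape–rate) is (a−1)/b = 28/5.9 ≈ 4.746.

λ̂_MAP = 4.746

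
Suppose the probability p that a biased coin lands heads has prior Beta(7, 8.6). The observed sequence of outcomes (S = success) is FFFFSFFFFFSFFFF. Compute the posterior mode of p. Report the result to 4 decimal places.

p̂_MAP = 0.2797

Prior: Beta(7, 8.6).
Data: 2 successes in 15 trials (from the sequence). The binomial likelihood contributes p^2(1−p)^13, so the posterior is Beta(7+2, 8.6+13) = Beta(9, 21.6).
For Beta(a, b) with a, b > 1 the mode is (a−1)/(a+b−2) = 8/28.6 ≈ 0.2797.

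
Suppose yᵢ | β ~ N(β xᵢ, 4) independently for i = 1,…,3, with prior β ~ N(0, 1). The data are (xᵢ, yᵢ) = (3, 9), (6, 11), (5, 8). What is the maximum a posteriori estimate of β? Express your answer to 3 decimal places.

β̂_MAP = 1.797

log p(β | y) = −Σ(yᵢ − βxᵢ)²/(2·4) − β²/(2·1) + const.
Setting the derivative to zero: Σxᵢ(yᵢ − βxᵢ)/4 − β/1 = 0, so β = Σxᵢyᵢ / (Σxᵢ² + σ²/τ²).
Σxᵢyᵢ = 3·9 + 6·11 + 5·8 = 133; Σxᵢ² = 70; σ²/τ² = 4.
β̂_MAP = 133 / (70 + 4) = 133/74 ≈ 1.797.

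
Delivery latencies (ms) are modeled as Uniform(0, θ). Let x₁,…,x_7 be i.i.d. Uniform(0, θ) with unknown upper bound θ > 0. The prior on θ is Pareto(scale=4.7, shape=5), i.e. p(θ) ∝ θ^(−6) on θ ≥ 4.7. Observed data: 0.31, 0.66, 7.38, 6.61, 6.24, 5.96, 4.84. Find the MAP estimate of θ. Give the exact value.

The Uniform(0, θ) likelihood is θ^(−n) for θ ≥ max(xᵢ), zero otherwise. Here max(xᵢ) = 7.38.
Posterior ∝ θ^(−6) · θ^(−7) = θ^(−13) on θ ≥ max(4.7, 7.38) = 7.38.
This density is strictly decreasing in θ, so the posterior mode lies at the lower boundary of the support.

θ̂_MAP = 7.38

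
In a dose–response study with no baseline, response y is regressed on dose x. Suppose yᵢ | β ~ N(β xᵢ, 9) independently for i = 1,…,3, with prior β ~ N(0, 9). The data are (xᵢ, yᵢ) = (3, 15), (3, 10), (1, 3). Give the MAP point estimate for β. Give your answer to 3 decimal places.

log p(β | y) = −Σ(yᵢ − βxᵢ)²/(2·9) − β²/(2·9) + const.
Setting the derivative to zero: Σxᵢ(yᵢ − βxᵢ)/9 − β/9 = 0, so β = Σxᵢyᵢ / (Σxᵢ² + σ²/τ²).
Σxᵢyᵢ = 3·15 + 3·10 + 1·3 = 78; Σxᵢ² = 19; σ²/τ² = 1.
β̂_MAP = 78 / (19 + 1) = 78/20 ≈ 3.900.

β̂_MAP = 3.900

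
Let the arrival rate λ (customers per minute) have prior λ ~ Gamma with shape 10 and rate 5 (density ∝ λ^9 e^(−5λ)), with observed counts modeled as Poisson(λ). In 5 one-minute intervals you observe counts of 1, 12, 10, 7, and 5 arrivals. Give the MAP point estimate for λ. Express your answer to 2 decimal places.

Σxᵢ = 1+12+10+7+5 = 35, with n = 5.
Posterior ∝ λ^9e^(−5λ) · λ^35e^(−5λ) = λ^44e^(−10λ), i.e. Gamma(shape=45, rate=10).
The mode of a Gamma(a, b) with a ≥ 1 (shape–rate) is (a−1)/b = 44/10 ≈ 4.40.

λ̂_MAP = 4.40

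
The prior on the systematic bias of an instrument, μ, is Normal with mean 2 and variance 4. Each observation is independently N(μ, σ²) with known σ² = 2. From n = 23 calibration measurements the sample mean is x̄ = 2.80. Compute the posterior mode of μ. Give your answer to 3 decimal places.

μ̂_MAP = 2.783

n = 23, x̄ = 2.80.
For a Normal prior and Normal likelihood with known variance, the posterior is Normal; its mode equals its mean, the precision-weighted average.
Prior precision 1/σ₀² = 1/4 = 0.25; data precision n/σ² = 23/2 = 11.5.
μ̂ = (0.25·2 + 11.5·2.8) / (0.25 + 11.5) = 32.7/11.75 = 654/235 ≈ 2.783.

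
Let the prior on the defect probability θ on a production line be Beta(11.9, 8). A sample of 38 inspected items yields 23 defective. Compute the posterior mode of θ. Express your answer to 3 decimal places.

θ̂_MAP = 0.606

Prior: Beta(11.9, 8).
Data: 23 successes in 38 trials. The binomial likelihood contributes θ^23(1−θ)^15, so the posterior is Beta(11.9+23, 8+15) = Beta(34.9, 23).
For Beta(a, b) with a, b > 1 the mode is (a−1)/(a+b−2) = 33.9/55.9 ≈ 0.606.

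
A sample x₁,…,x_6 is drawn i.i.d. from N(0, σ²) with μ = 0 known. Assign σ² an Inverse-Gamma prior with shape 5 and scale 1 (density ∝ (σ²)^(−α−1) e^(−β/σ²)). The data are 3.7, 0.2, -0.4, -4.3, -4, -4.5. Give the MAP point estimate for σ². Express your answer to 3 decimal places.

Sum of squared deviations about the known mean: SS = (3.7−0)² + (0.2−0)² + (-0.4−0)² + (-4.3−0)² + (-4−0)² + (-4.5−0)² = 68.63.
The Normal likelihood contributes (σ²)^(−n/2) exp(−SS/(2σ²)), so the posterior is Inverse-Gamma(α + n/2, β + SS/2) = Inverse-Gamma(8, 35.315).
The mode of Inverse-Gamma(a, b) is b/(a+1) = 35.315/9 ≈ 3.924.

σ̂²_MAP = 3.924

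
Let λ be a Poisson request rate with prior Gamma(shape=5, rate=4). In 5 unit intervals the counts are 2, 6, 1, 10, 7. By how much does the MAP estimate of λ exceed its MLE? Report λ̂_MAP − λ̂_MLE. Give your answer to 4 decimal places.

Σxᵢ = 26. Posterior is Gamma(31, 9); MAP = (31−1)/9 = 30/9 ≈ 3.33333.
MLE = x̄ = 26/5 ≈ 5.20000.
Difference = 30/9 − 26/5 = -28/15 ≈ -1.8667.

MAP − MLE = -1.8667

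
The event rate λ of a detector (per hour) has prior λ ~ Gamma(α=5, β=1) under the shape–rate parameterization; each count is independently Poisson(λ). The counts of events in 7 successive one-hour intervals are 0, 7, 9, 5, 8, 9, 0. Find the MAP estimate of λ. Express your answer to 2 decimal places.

λ̂_MAP = 5.25

Σxᵢ = 0+7+9+5+8+9+0 = 38, with n = 7.
Posterior ∝ λ^4e^(−1λ) · λ^38e^(−7λ) = λ^42e^(−8λ), i.e. Gamma(shape=43, rate=8).
The mode of a Gamma(a, b) with a ≥ 1 (shape–rate) is (a−1)/b = 42/8 ≈ 5.25.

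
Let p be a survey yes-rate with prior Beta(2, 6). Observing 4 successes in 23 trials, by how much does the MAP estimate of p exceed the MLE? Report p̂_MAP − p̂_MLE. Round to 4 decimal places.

Posterior is Beta(6, 25); MAP = (6−1)/(31−2) = 5/29 ≈ 0.17241.
MLE ignores the prior: p̂_MLE = k/n = 4/23 ≈ 0.17391.
Difference = 5/29 − 4/23 = -1/667 ≈ -0.0015.

MAP − MLE = -0.0015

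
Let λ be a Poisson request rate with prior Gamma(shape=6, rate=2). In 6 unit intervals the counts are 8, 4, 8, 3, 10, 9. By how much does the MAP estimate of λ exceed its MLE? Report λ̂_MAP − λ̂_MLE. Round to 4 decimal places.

MAP − MLE = -1.1250

Σxᵢ = 42. Posterior is Gamma(48, 8); MAP = (48−1)/8 = 47/8 ≈ 5.87500.
MLE = x̄ = 42/6 ≈ 7.00000.
Difference = 47/8 − 42/6 = -9/8 ≈ -1.1250.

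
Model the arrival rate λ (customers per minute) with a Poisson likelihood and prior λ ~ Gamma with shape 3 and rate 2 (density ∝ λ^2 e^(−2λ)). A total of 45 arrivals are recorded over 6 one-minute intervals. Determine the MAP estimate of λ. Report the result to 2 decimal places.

Σxᵢ = 45, n = 6.
Posterior ∝ λ^2e^(−2λ) · λ^45e^(−6λ) = λ^47e^(−8λ), i.e. Gamma(shape=48, rate=8).
The mode of a Gamma(a, b) with a ≥ 1 (shape–rate) is (a−1)/b = 47/8 ≈ 5.88.

λ̂_MAP = 5.88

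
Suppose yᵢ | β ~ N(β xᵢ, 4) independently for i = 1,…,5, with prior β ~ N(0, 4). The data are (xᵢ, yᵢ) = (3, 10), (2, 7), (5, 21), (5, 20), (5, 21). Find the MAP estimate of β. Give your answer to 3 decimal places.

log p(β | y) = −Σ(yᵢ − βxᵢ)²/(2·4) − β²/(2·4) + const.
Setting the derivative to zero: Σxᵢ(yᵢ − βxᵢ)/4 − β/4 = 0, so β = Σxᵢyᵢ / (Σxᵢ² + σ²/τ²).
Σxᵢyᵢ = 3·10 + 2·7 + 5·21 + 5·20 + 5·21 = 354; Σxᵢ² = 88; σ²/τ² = 1.
β̂_MAP = 354 / (88 + 1) = 354/89 ≈ 3.978.

β̂_MAP = 3.978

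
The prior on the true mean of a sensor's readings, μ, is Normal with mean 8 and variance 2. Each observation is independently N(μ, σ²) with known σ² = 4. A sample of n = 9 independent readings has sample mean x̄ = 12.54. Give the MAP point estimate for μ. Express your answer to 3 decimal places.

n = 9, x̄ = 12.54.
For a Normal prior and Normal likelihood with known variance, the posterior is Normal; its mode equals its mean, the precision-weighted average.
Prior precision 1/σ₀² = 1/2 = 0.5; data precision n/σ² = 9/4 = 2.25.
μ̂ = (0.5·8 + 2.25·12.54) / (0.5 + 2.25) = 32.215/2.75 = 6443/550 ≈ 11.715.

μ̂_MAP = 11.715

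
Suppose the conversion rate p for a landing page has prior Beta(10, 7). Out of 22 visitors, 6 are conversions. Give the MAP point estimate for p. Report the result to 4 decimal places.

Prior: Beta(10, 7).
Data: 6 successes in 22 trials. The binomial likelihood contributes p^6(1−p)^16, so the posterior is Beta(10+6, 7+16) = Beta(16, 23).
For Beta(a, b) with a, b > 1 the mode is (a−1)/(a+b−2) = 15/37 ≈ 0.4054.

p̂_MAP = 0.4054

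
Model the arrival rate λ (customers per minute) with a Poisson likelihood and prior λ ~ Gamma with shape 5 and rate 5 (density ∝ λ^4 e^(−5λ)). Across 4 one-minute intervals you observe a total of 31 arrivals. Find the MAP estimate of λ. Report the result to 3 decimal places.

λ̂_MAP = 3.889

Σxᵢ = 31, n = 4.
Posterior ∝ λ^4e^(−5λ) · λ^31e^(−4λ) = λ^35e^(−9λ), i.e. Gamma(shape=36, rate=9).
The mode of a Gamma(a, b) with a ≥ 1 (shape–rate) is (a−1)/b = 35/9 ≈ 3.889.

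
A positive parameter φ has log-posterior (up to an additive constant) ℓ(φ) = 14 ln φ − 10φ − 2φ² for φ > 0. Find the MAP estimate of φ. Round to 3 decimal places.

ℓ'(φ) = 14/φ − 10 − 4φ. Setting this to zero and multiplying by φ: 4φ² + 10φ − 14 = 0.
φ = (−10 + √(10² + 4·4·14)) / (2·4) = (−10 + √324) / 8 = (−10 + 18)/8 = 1.
ℓ''(φ) = −14/φ² − 4 < 0, confirming a maximum.

φ̂_MAP = 1.000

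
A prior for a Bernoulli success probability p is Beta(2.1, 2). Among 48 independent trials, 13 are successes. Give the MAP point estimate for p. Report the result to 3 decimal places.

Prior: Beta(2.1, 2).
Data: 13 successes in 48 trials. The binomial likelihood contributes p^13(1−p)^35, so the posterior is Beta(2.1+13, 2+35) = Beta(15.1, 37).
For Beta(a, b) with a, b > 1 the mode is (a−1)/(a+b−2) = 14.1/50.1 ≈ 0.281.

p̂_MAP = 0.281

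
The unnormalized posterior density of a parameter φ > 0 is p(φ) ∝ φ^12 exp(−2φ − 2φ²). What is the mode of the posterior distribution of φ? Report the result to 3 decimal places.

φ̂_MAP = 1.500

ℓ'(φ) = 12/φ − 2 − 4φ. Setting this to zero and multiplying by φ: 4φ² + 2φ − 12 = 0.
φ = (−2 + √(2² + 4·4·12)) / (2·4) = (−2 + √196) / 8 = (−2 + 14)/8 = 3/2.
ℓ''(φ) = −12/φ² − 4 < 0, confirming a maximum.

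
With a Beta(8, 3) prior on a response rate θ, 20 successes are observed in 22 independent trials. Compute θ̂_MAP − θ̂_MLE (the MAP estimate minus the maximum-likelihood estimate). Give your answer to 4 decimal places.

MAP − MLE = -0.0381

Posterior is Beta(28, 5); MAP = (28−1)/(33−2) = 27/31 ≈ 0.87097.
MLE ignores the prior: θ̂_MLE = k/n = 20/22 ≈ 0.90909.
Difference = 27/31 − 20/22 = -13/341 ≈ -0.0381.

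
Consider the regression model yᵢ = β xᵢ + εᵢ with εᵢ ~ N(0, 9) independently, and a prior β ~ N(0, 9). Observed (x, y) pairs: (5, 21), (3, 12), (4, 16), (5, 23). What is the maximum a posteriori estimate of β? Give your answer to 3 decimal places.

β̂_MAP = 4.211

log p(β | y) = −Σ(yᵢ − βxᵢ)²/(2·9) − β²/(2·9) + const.
Setting the derivative to zero: Σxᵢ(yᵢ − βxᵢ)/9 − β/9 = 0, so β = Σxᵢyᵢ / (Σxᵢ² + σ²/τ²).
Σxᵢyᵢ = 5·21 + 3·12 + 4·16 + 5·23 = 320; Σxᵢ² = 75; σ²/τ² = 1.
β̂_MAP = 320 / (75 + 1) = 320/76 ≈ 4.211.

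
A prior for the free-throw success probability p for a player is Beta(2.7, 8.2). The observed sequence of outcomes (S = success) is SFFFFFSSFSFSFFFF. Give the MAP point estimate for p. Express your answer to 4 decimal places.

p̂_MAP = 0.2691

Prior: Beta(2.7, 8.2).
Data: 5 successes in 16 trials (from the sequence). The binomial likelihood contributes p^5(1−p)^11, so the posterior is Beta(2.7+5, 8.2+11) = Beta(7.7, 19.2).
For Beta(a, b) with a, b > 1 the mode is (a−1)/(a+b−2) = 6.7/24.9 ≈ 0.2691.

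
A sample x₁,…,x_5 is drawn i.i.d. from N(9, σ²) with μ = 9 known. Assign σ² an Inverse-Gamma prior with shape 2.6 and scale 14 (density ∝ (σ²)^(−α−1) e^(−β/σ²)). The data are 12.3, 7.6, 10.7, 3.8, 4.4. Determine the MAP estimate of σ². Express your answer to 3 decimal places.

σ̂²_MAP = 7.536

Sum of squared deviations about the known mean: SS = (12.3−9)² + (7.6−9)² + (10.7−9)² + (3.8−9)² + (4.4−9)² = 63.94.
The Normal likelihood contributes (σ²)^(−n/2) exp(−SS/(2σ²)), so the posterior is Inverse-Gamma(α + n/2, β + SS/2) = Inverse-Gamma(5.1, 45.97).
The mode of Inverse-Gamma(a, b) is b/(a+1) = 45.97/6.1 ≈ 7.536.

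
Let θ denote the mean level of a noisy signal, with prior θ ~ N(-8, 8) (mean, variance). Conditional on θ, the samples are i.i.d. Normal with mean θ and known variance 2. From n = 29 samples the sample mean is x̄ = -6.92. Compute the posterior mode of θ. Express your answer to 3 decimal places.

θ̂_MAP = -6.929

n = 29, x̄ = -6.92.
For a Normal prior and Normal likelihood with known variance, the posterior is Normal; its mode equals its mean, the precision-weighted average.
Prior precision 1/σ₀² = 1/8 = 0.125; data precision n/σ² = 29/2 = 14.5.
θ̂ = (0.125·(-8) + 14.5·(-6.92)) / (0.125 + 14.5) = (-101.34)/14.625 = -2252/325 ≈ -6.929.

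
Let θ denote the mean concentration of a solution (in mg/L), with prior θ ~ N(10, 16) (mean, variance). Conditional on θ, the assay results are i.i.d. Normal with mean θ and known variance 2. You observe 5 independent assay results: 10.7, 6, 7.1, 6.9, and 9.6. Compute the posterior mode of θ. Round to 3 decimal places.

n = 5; x̄ = (10.7 + 6 + 7.1 + 6.9 + 9.6)/5 = 40.3/5 = 8.06.
For a Normal prior and Normal likelihood with known variance, the posterior is Normal; its mode equals its mean, the precision-weighted average.
Prior precision 1/σ₀² = 1/16 = 0.0625; data precision n/σ² = 5/2 = 2.5.
θ̂ = (0.0625·10 + 2.5·8.06) / (0.0625 + 2.5) = 20.775/2.5625 = 1662/205 ≈ 8.107.

θ̂_MAP = 8.107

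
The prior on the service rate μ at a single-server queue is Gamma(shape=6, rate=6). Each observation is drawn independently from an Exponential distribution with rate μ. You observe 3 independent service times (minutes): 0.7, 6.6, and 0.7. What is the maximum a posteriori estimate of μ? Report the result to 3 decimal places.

μ̂_MAP = 0.571

The Exponential(rate=μ) likelihood is ∝ μ^n e^(−μΣtᵢ). Here n = 3 and Σtᵢ = 0.7 + 6.6 + 0.7 = 8.
Posterior ∝ μ^5e^(−6μ) · μ^3e^(−8μ) = μ^8e^(−14μ), i.e. Gamma(9, 14).
Mode = (a−1)/b = 8/14 ≈ 0.571.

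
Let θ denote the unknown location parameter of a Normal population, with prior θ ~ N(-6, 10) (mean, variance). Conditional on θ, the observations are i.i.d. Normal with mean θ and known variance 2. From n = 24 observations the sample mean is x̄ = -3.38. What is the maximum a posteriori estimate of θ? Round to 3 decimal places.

θ̂_MAP = -3.402

n = 24, x̄ = -3.38.
For a Normal prior and Normal likelihood with known variance, the posterior is Normal; its mode equals its mean, the precision-weighted average.
Prior precision 1/σ₀² = 1/10 = 0.1; data precision n/σ² = 24/2 = 12.
θ̂ = (0.1·(-6) + 12·(-3.38)) / (0.1 + 12) = (-41.16)/12.1 = -2058/605 ≈ -3.402.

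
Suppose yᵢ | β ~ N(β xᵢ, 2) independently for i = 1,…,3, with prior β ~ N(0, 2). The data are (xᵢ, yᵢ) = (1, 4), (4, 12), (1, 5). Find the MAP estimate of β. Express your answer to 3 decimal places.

β̂_MAP = 3.000

log p(β | y) = −Σ(yᵢ − βxᵢ)²/(2·2) − β²/(2·2) + const.
Setting the derivative to zero: Σxᵢ(yᵢ − βxᵢ)/2 − β/2 = 0, so β = Σxᵢyᵢ / (Σxᵢ² + σ²/τ²).
Σxᵢyᵢ = 1·4 + 4·12 + 1·5 = 57; Σxᵢ² = 18; σ²/τ² = 1.
β̂_MAP = 57 / (18 + 1) = 57/19 ≈ 3.000.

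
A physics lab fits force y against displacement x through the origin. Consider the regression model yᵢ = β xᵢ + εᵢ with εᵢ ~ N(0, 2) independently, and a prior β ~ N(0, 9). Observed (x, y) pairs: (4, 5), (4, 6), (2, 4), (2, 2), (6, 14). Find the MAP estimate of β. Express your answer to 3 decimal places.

β̂_MAP = 1.837

log p(β | y) = −Σ(yᵢ − βxᵢ)²/(2·2) − β²/(2·9) + const.
Setting the derivative to zero: Σxᵢ(yᵢ − βxᵢ)/2 − β/9 = 0, so β = Σxᵢyᵢ / (Σxᵢ² + σ²/τ²).
Σxᵢyᵢ = 4·5 + 4·6 + 2·4 + 2·2 + 6·14 = 140; Σxᵢ² = 76; σ²/τ² = 2/9.
β̂_MAP = 140 / (76 + 2/9) = 140/(686/9) = 90/49 ≈ 1.837.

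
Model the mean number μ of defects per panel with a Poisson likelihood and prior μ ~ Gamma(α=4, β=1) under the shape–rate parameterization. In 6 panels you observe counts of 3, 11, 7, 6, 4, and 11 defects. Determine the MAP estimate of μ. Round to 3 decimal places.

Σxᵢ = 3+11+7+6+4+11 = 42, with n = 6.
Posterior ∝ μ^3e^(−1μ) · μ^42e^(−6μ) = μ^45e^(−7μ), i.e. Gamma(shape=46, rate=7).
The mode of a Gamma(a, b) with a ≥ 1 (shape–rate) is (a−1)/b = 45/7 ≈ 6.429.

μ̂_MAP = 6.429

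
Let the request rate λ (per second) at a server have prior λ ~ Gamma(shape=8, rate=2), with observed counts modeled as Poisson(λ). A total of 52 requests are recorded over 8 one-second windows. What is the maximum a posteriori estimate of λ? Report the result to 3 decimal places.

Σxᵢ = 52, n = 8.
Posterior ∝ λ^7e^(−2λ) · λ^52e^(−8λ) = λ^59e^(−10λ), i.e. Gamma(shape=60, rate=10).
The mode of a Gamma(a, b) with a ≥ 1 (shape–rate) is (a−1)/b = 59/10 ≈ 5.900.

λ̂_MAP = 5.900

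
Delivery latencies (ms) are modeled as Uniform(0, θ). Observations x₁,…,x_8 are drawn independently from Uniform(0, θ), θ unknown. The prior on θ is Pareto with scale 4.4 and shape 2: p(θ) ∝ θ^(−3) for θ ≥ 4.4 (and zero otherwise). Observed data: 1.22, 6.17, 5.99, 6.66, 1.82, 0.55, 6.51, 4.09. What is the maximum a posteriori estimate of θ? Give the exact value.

The Uniform(0, θ) likelihood is θ^(−n) for θ ≥ max(xᵢ), zero otherwise. Here max(xᵢ) = 6.66.
Posterior ∝ θ^(−3) · θ^(−8) = θ^(−11) on θ ≥ max(4.4, 6.66) = 6.66.
This density is strictly decreasing in θ, so the posterior mode lies at the lower boundary of the support.

θ̂_MAP = 6.66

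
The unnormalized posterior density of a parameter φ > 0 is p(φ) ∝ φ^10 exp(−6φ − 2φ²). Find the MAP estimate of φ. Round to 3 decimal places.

ℓ'(φ) = 10/φ − 6 − 4φ. Setting this to zero and multiplying by φ: 4φ² + 6φ − 10 = 0.
φ = (−6 + √(6² + 4·4·10)) / (2·4) = (−6 + √196) / 8 = (−6 + 14)/8 = 1.
ℓ''(φ) = −10/φ² − 4 < 0, confirming a maximum.

φ̂_MAP = 1.000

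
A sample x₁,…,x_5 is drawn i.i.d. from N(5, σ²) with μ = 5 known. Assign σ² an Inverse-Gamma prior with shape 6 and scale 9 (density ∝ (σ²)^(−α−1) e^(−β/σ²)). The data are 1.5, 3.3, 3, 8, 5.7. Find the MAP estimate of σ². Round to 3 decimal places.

σ̂²_MAP = 2.454

Sum of squared deviations about the known mean: SS = (1.5−5)² + (3.3−5)² + (3−5)² + (8−5)² + (5.7−5)² = 28.63.
The Normal likelihood contributes (σ²)^(−n/2) exp(−SS/(2σ²)), so the posterior is Inverse-Gamma(α + n/2, β + SS/2) = Inverse-Gamma(8.5, 23.315).
The mode of Inverse-Gamma(a, b) is b/(a+1) = 23.315/9.5 ≈ 2.454.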